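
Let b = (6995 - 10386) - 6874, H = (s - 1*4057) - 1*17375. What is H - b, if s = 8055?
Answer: -3112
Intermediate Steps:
H = -13377 (H = (8055 - 1*4057) - 1*17375 = (8055 - 4057) - 17375 = 3998 - 17375 = -13377)
b = -10265 (b = -3391 - 6874 = -10265)
H - b = -13377 - 1*(-10265) = -13377 + 10265 = -3112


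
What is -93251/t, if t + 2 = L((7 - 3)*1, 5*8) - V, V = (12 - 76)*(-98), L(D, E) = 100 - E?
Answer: 93251/6214 ≈ 15.007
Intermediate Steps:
V = 6272 (V = -64*(-98) = 6272)
t = -6214 (t = -2 + ((100 - 5*8) - 1*6272) = -2 + ((100 - 1*40) - 6272) = -2 + ((100 - 40) - 6272) = -2 + (60 - 6272) = -2 - 6212 = -6214)
-93251/t = -93251/(-6214) = -93251*(-1/6214) = 93251/6214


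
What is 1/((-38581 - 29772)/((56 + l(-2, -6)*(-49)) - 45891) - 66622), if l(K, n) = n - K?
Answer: -45639/3040493105 ≈ -1.5010e-5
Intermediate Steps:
1/((-38581 - 29772)/((56 + l(-2, -6)*(-49)) - 45891) - 66622) = 1/((-38581 - 29772)/((56 + (-6 - 1*(-2))*(-49)) - 45891) - 66622) = 1/(-68353/((56 + (-6 + 2)*(-49)) - 45891) - 66622) = 1/(-68353/((56 - 4*(-49)) - 45891) - 66622) = 1/(-68353/((56 + 196) - 45891) - 66622) = 1/(-68353/(252 - 45891) - 66622) = 1/(-68353/(-45639) - 66622) = 1/(-68353*(-1/45639) - 66622) = 1/(68353/45639 - 66622) = 1/(-3040493105/45639) = -45639/3040493105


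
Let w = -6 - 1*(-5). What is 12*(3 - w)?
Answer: 48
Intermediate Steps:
w = -1 (w = -6 + 5 = -1)
12*(3 - w) = 12*(3 - 1*(-1)) = 12*(3 + 1) = 12*4 = 48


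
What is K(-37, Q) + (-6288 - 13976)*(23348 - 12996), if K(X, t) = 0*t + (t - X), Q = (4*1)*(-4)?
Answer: -209772907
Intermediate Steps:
Q = -16 (Q = 4*(-4) = -16)
K(X, t) = t - X (K(X, t) = 0 + (t - X) = t - X)
K(-37, Q) + (-6288 - 13976)*(23348 - 12996) = (-16 - 1*(-37)) + (-6288 - 13976)*(23348 - 12996) = (-16 + 37) - 20264*10352 = 21 - 209772928 = -209772907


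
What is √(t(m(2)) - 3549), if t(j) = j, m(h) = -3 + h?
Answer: 5*I*√142 ≈ 59.582*I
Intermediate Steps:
√(t(m(2)) - 3549) = √((-3 + 2) - 3549) = √(-1 - 3549) = √(-3550) = 5*I*√142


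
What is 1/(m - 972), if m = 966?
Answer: -⅙ ≈ -0.16667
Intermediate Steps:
1/(m - 972) = 1/(966 - 972) = 1/(-6) = -⅙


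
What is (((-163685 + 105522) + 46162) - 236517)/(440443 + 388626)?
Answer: -248518/829069 ≈ -0.29976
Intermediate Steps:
(((-163685 + 105522) + 46162) - 236517)/(440443 + 388626) = ((-58163 + 46162) - 236517)/829069 = (-12001 - 236517)*(1/829069) = -248518*1/829069 = -248518/829069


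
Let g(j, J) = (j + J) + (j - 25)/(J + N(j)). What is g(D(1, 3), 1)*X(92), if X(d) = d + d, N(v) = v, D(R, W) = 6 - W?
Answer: -276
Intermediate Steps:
g(j, J) = J + j + (-25 + j)/(J + j) (g(j, J) = (j + J) + (j - 25)/(J + j) = (J + j) + (-25 + j)/(J + j) = J + j + (-25 + j)/(J + j))
X(d) = 2*d
g(D(1, 3), 1)*X(92) = ((-25 + (6 - 1*3) + 1² + (6 - 1*3)² + 2*1*(6 - 1*3))/(1 + (6 - 1*3)))*(2*92) = ((-25 + (6 - 3) + 1 + (6 - 3)² + 2*1*(6 - 3))/(1 + (6 - 3)))*184 = ((-25 + 3 + 1 + 3² + 2*1*3)/(1 + 3))*184 = ((-25 + 3 + 1 + 9 + 6)/4)*184 = ((¼)*(-6))*184 = -3/2*184 = -276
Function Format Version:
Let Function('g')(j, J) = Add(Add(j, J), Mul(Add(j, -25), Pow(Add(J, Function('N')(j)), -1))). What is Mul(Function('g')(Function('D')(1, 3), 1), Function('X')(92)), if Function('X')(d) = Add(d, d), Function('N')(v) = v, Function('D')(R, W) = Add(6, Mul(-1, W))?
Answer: -276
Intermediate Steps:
Function('g')(j, J) = Add(J, j, Mul(Pow(Add(J, j), -1), Add(-25, j))) (Function('g')(j, J) = Add(Add(j, J), Mul(Add(j, -25), Pow(Add(J, j), -1))) = Add(Add(J, j), Mul(Add(-25, j), Pow(Add(J, j), -1))) = Add(Add(J, j), Mul(Pow(Add(J, j), -1), Add(-25, j))) = Add(J, j, Mul(Pow(Add(J, j), -1), Add(-25, j))))
Function('X')(d) = Mul(2, d)
Mul(Function('g')(Function('D')(1, 3), 1), Function('X')(92)) = Mul(Mul(Pow(Add(1, Add(6, Mul(-1, 3))), -1), Add(-25, Add(6, Mul(-1, 3)), Pow(1, 2), Pow(Add(6, Mul(-1, 3)), 2), Mul(2, 1, Add(6, Mul(-1, 3))))), Mul(2, 92)) = Mul(Mul(Pow(Add(1, Add(6, -3)), -1), Add(-25, Add(6, -3), 1, Pow(Add(6, -3), 2), Mul(2, 1, Add(6, -3)))), 184) = Mul(Mul(Pow(Add(1, 3), -1), Add(-25, 3, 1, Pow(3, 2), Mul(2, 1, 3))), 184) = Mul(Mul(Pow(4, -1), Add(-25, 3, 1, 9, 6)), 184) = Mul(Mul(Rational(1, 4), -6), 184) = Mul(Rational(-3, 2), 184) = -276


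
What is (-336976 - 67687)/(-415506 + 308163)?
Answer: 404663/107343 ≈ 3.7698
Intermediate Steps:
(-336976 - 67687)/(-415506 + 308163) = -404663/(-107343) = -404663*(-1/107343) = 404663/107343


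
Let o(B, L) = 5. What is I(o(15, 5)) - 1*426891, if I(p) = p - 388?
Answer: -427274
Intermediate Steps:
I(p) = -388 + p
I(o(15, 5)) - 1*426891 = (-388 + 5) - 1*426891 = -383 - 426891 = -427274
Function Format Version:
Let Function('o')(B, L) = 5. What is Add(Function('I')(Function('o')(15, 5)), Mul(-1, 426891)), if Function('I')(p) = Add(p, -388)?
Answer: -427274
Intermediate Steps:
Function('I')(p) = Add(-388, p)
Add(Function('I')(Function('o')(15, 5)), Mul(-1, 426891)) = Add(Add(-388, 5), Mul(-1, 426891)) = Add(-383, -426891) = -427274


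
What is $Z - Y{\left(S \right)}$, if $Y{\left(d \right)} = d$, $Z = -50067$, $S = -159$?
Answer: $-49908$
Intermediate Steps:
$Z - Y{\left(S \right)} = -50067 - -159 = -50067 + 159 = -49908$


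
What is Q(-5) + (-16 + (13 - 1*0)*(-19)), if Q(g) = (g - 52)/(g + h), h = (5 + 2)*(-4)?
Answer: -2874/11 ≈ -261.27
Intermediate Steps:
h = -28 (h = 7*(-4) = -28)
Q(g) = (-52 + g)/(-28 + g) (Q(g) = (g - 52)/(g - 28) = (-52 + g)/(-28 + g))
Q(-5) + (-16 + (13 - 1*0)*(-19)) = (-52 - 5)/(-28 - 5) + (-16 + (13 - 1*0)*(-19)) = -57/(-33) + (-16 + (13 + 0)*(-19)) = -1/33*(-57) + (-16 + 13*(-19)) = 19/11 + (-16 - 247) = 19/11 - 263 = -2874/11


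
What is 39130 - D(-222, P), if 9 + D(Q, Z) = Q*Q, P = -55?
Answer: -10145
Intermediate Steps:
D(Q, Z) = -9 + Q² (D(Q, Z) = -9 + Q*Q = -9 + Q²)
39130 - D(-222, P) = 39130 - (-9 + (-222)²) = 39130 - (-9 + 49284) = 39130 - 1*49275 = 39130 - 49275 = -10145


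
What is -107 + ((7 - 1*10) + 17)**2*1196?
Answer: 234309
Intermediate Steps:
-107 + ((7 - 1*10) + 17)**2*1196 = -107 + ((7 - 10) + 17)**2*1196 = -107 + (-3 + 17)**2*1196 = -107 + 14**2*1196 = -107 + 196*1196 = -107 + 234416 = 234309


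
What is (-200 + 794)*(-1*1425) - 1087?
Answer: -847537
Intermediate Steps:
(-200 + 794)*(-1*1425) - 1087 = 594*(-1425) - 1087 = -846450 - 1087 = -847537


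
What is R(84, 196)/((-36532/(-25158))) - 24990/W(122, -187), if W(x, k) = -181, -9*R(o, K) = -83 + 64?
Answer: 1383821747/9918438 ≈ 139.52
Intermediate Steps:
R(o, K) = 19/9 (R(o, K) = -(-83 + 64)/9 = -⅑*(-19) = 19/9)
R(84, 196)/((-36532/(-25158))) - 24990/W(122, -187) = 19/(9*((-36532/(-25158)))) - 24990/(-181) = 19/(9*((-36532*(-1/25158)))) - 24990*(-1/181) = 19/(9*(18266/12579)) + 24990/181 = (19/9)*(12579/18266) + 24990/181 = 79667/54798 + 24990/181 = 1383821747/9918438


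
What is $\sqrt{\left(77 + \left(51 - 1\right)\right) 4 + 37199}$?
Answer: $\sqrt{37707} \approx 194.18$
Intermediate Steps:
$\sqrt{\left(77 + \left(51 - 1\right)\right) 4 + 37199} = \sqrt{\left(77 + 50\right) 4 + 37199} = \sqrt{127 \cdot 4 + 37199} = \sqrt{508 + 37199} = \sqrt{37707}$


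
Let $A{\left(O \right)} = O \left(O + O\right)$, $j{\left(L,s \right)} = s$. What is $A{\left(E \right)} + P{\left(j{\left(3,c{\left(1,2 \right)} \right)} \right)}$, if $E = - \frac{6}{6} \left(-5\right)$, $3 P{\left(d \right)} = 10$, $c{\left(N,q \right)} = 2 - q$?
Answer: $\frac{160}{3} \approx 53.333$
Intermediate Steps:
$P{\left(d \right)} = \frac{10}{3}$ ($P{\left(d \right)} = \frac{1}{3} \cdot 10 = \frac{10}{3}$)
$E = 5$ ($E = \left(-6\right) \frac{1}{6} \left(-5\right) = \left(-1\right) \left(-5\right) = 5$)
$A{\left(O \right)} = 2 O^{2}$ ($A{\left(O \right)} = O 2 O = 2 O^{2}$)
$A{\left(E \right)} + P{\left(j{\left(3,c{\left(1,2 \right)} \right)} \right)} = 2 \cdot 5^{2} + \frac{10}{3} = 2 \cdot 25 + \frac{10}{3} = 50 + \frac{10}{3} = \frac{160}{3}$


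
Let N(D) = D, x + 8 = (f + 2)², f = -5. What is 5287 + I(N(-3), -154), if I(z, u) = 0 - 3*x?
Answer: 5284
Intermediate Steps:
x = 1 (x = -8 + (-5 + 2)² = -8 + (-3)² = -8 + 9 = 1)
I(z, u) = -3 (I(z, u) = 0 - 3*1 = 0 - 3 = -3)
5287 + I(N(-3), -154) = 5287 - 3 = 5284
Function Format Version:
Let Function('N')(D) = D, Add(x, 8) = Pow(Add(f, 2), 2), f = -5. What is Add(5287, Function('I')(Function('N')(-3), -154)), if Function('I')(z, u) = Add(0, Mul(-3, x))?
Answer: 5284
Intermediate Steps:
x = 1 (x = Add(-8, Pow(Add(-5, 2), 2)) = Add(-8, Pow(-3, 2)) = Add(-8, 9) = 1)
Function('I')(z, u) = -3 (Function('I')(z, u) = Add(0, Mul(-3, 1)) = Add(0, -3) = -3)
Add(5287, Function('I')(Function('N')(-3), -154)) = Add(5287, -3) = 5284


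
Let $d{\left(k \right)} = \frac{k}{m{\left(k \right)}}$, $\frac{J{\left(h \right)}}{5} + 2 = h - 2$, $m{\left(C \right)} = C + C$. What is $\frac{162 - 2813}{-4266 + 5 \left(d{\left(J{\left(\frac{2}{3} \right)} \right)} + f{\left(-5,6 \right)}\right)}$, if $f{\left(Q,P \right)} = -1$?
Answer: $\frac{5302}{8537} \approx 0.62106$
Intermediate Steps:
$m{\left(C \right)} = 2 C$
$J{\left(h \right)} = -20 + 5 h$ ($J{\left(h \right)} = -10 + 5 \left(h - 2\right) = -10 + 5 \left(-2 + h\right) = -10 + \left(-10 + 5 h\right) = -20 + 5 h$)
$d{\left(k \right)} = \frac{1}{2}$ ($d{\left(k \right)} = \frac{k}{2 k} = k \frac{1}{2 k} = \frac{1}{2}$)
$\frac{162 - 2813}{-4266 + 5 \left(d{\left(J{\left(\frac{2}{3} \right)} \right)} + f{\left(-5,6 \right)}\right)} = \frac{162 - 2813}{-4266 + 5 \left(\frac{1}{2} - 1\right)} = - \frac{2651}{-4266 + 5 \left(- \frac{1}{2}\right)} = - \frac{2651}{-4266 - \frac{5}{2}} = - \frac{2651}{- \frac{8537}{2}} = \left(-2651\right) \left(- \frac{2}{8537}\right) = \frac{5302}{8537}$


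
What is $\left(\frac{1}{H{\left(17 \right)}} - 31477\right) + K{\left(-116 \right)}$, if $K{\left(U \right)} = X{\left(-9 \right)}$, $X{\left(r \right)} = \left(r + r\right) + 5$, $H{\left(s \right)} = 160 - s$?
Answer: $- \frac{4503069}{143} \approx -31490.0$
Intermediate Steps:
$X{\left(r \right)} = 5 + 2 r$ ($X{\left(r \right)} = 2 r + 5 = 5 + 2 r$)
$K{\left(U \right)} = -13$ ($K{\left(U \right)} = 5 + 2 \left(-9\right) = 5 - 18 = -13$)
$\left(\frac{1}{H{\left(17 \right)}} - 31477\right) + K{\left(-116 \right)} = \left(\frac{1}{160 - 17} - 31477\right) - 13 = \left(\frac{1}{143} - 31477\right) - 13 = - \frac{4501210}{143} - 13 = - \frac{4503069}{143}$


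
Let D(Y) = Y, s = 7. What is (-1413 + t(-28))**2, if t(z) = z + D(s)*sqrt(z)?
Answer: 2075109 - 40348*I*sqrt(7) ≈ 2.0751e+6 - 1.0675e+5*I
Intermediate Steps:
t(z) = z + 7*sqrt(z)
(-1413 + t(-28))**2 = (-1413 + (-28 + 7*sqrt(-28)))**2 = (-1413 + (-28 + 7*(2*I*sqrt(7))))**2 = (-1413 + (-28 + 14*I*sqrt(7)))**2 = (-1441 + 14*I*sqrt(7))**2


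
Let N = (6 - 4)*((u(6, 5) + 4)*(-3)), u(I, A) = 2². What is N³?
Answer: -110592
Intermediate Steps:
u(I, A) = 4
N = -48 (N = (6 - 4)*((4 + 4)*(-3)) = 2*(8*(-3)) = 2*(-24) = -48)
N³ = (-48)³ = -110592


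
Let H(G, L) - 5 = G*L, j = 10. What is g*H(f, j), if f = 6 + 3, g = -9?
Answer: -855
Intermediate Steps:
f = 9
H(G, L) = 5 + G*L
g*H(f, j) = -9*(5 + 9*10) = -9*(5 + 90) = -9*95 = -855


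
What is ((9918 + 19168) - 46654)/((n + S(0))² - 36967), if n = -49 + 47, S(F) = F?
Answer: 1952/4107 ≈ 0.47529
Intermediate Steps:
n = -2
((9918 + 19168) - 46654)/((n + S(0))² - 36967) = ((9918 + 19168) - 46654)/((-2 + 0)² - 36967) = (29086 - 46654)/((-2)² - 36967) = -17568/(4 - 36967) = -17568/(-36963) = -17568*(-1/36963) = 1952/4107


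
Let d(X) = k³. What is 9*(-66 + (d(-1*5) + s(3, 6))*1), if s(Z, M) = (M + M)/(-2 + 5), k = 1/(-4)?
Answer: -35721/64 ≈ -558.14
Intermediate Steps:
k = -¼ ≈ -0.25000
d(X) = -1/64 (d(X) = (-¼)³ = -1/64)
s(Z, M) = 2*M/3 (s(Z, M) = (2*M)/3 = (2*M)*(⅓) = 2*M/3)
9*(-66 + (d(-1*5) + s(3, 6))*1) = 9*(-66 + (-1/64 + (⅔)*6)*1) = 9*(-66 + (-1/64 + 4)*1) = 9*(-66 + (255/64)*1) = 9*(-66 + 255/64) = 9*(-3969/64) = -35721/64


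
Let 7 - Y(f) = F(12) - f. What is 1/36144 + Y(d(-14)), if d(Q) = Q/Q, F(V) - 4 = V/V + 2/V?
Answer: 102409/36144 ≈ 2.8334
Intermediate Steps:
F(V) = 5 + 2/V (F(V) = 4 + (V/V + 2/V) = 4 + (1 + 2/V) = 5 + 2/V)
d(Q) = 1
Y(f) = 11/6 + f (Y(f) = 7 - ((5 + 2/12) - f) = 7 - ((5 + 2*(1/12)) - f) = 7 - ((5 + ⅙) - f) = 7 - (31/6 - f) = 7 + (-31/6 + f) = 11/6 + f)
1/36144 + Y(d(-14)) = 1/36144 + (11/6 + 1) = 1/36144 + 17/6 = 102409/36144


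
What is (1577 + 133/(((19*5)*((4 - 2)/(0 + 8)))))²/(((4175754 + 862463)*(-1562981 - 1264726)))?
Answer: -62615569/356165036960475 ≈ -1.7580e-7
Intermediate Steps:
(1577 + 133/(((19*5)*((4 - 2)/(0 + 8)))))²/(((4175754 + 862463)*(-1562981 - 1264726))) = (1577 + 133/((95*(2/8))))²/((5038217*(-2827707))) = (1577 + 133/((95*(2*(⅛)))))²/(-14246601478419) = (1577 + 133/((95*(¼))))²*(-1/14246601478419) = (1577 + 133/(95/4))²*(-1/14246601478419) = (1577 + 133*(4/95))²*(-1/14246601478419) = (1577 + 28/5)²*(-1/14246601478419) = (7913/5)²*(-1/14246601478419) = (62615569/25)*(-1/14246601478419) = -62615569/356165036960475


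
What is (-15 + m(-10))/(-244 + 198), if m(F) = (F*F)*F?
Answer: 1015/46 ≈ 22.065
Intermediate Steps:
m(F) = F³ (m(F) = F²*F = F³)
(-15 + m(-10))/(-244 + 198) = (-15 + (-10)³)/(-244 + 198) = (-15 - 1000)/(-46) = -1015*(-1/46) = 1015/46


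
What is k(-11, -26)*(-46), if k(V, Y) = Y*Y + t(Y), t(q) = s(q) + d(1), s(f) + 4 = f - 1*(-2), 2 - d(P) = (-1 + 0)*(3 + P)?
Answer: -30084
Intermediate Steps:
d(P) = 5 + P (d(P) = 2 - (-1 + 0)*(3 + P) = 2 - (-1)*(3 + P) = 2 - (-3 - P) = 2 + (3 + P) = 5 + P)
s(f) = -2 + f (s(f) = -4 + (f - 1*(-2)) = -4 + (f + 2) = -4 + (2 + f) = -2 + f)
t(q) = 4 + q (t(q) = (-2 + q) + (5 + 1) = (-2 + q) + 6 = 4 + q)
k(V, Y) = 4 + Y + Y**2 (k(V, Y) = Y*Y + (4 + Y) = Y**2 + (4 + Y) = 4 + Y + Y**2)
k(-11, -26)*(-46) = (4 - 26 + (-26)**2)*(-46) = (4 - 26 + 676)*(-46) = 654*(-46) = -30084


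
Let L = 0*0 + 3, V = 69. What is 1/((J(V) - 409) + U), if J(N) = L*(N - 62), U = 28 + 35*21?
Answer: 1/375 ≈ 0.0026667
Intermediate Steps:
L = 3 (L = 0 + 3 = 3)
U = 763 (U = 28 + 735 = 763)
J(N) = -186 + 3*N (J(N) = 3*(N - 62) = 3*(-62 + N) = -186 + 3*N)
1/((J(V) - 409) + U) = 1/(((-186 + 3*69) - 409) + 763) = 1/(((-186 + 207) - 409) + 763) = 1/((21 - 409) + 763) = 1/(-388 + 763) = 1/375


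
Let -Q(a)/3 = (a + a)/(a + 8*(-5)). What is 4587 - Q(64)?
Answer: 4603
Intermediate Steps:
Q(a) = -6*a/(-40 + a) (Q(a) = -3*(a + a)/(a + 8*(-5)) = -3*2*a/(a - 40) = -3*2*a/(-40 + a) = -6*a/(-40 + a))
4587 - Q(64) = 4587 - (-6)*64/(-40 + 64) = 4587 - (-6)*64/24 = 4587 - 1*(-16) = 4587 + 16 = 4603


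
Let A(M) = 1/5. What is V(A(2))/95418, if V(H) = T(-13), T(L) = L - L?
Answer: 0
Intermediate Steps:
A(M) = ⅕
T(L) = 0
V(H) = 0
V(A(2))/95418 = 0/95418 = 0*(1/95418) = 0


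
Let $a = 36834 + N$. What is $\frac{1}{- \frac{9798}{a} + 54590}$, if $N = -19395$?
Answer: $\frac{5813}{317328404} \approx 1.8319 \cdot 10^{-5}$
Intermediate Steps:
$a = 17439$ ($a = 36834 - 19395 = 17439$)
$\frac{1}{- \frac{9798}{a} + 54590} = \frac{1}{- \frac{9798}{17439} + 54590} = \frac{1}{\left(-9798\right) \frac{1}{17439} + 54590} = \frac{1}{- \frac{3266}{5813} + 54590} = \frac{1}{\frac{317328404}{5813}} = \frac{5813}{317328404}$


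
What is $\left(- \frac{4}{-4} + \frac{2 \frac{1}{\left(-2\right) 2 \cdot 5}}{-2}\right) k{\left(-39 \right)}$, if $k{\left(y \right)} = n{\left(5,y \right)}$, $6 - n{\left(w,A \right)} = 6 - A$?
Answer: $- \frac{819}{20} \approx -40.95$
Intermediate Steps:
$n{\left(w,A \right)} = A$ ($n{\left(w,A \right)} = 6 - \left(6 - A\right) = 6 + \left(-6 + A\right) = A$)
$k{\left(y \right)} = y$
$\left(- \frac{4}{-4} + \frac{2 \frac{1}{\left(-2\right) 2 \cdot 5}}{-2}\right) k{\left(-39 \right)} = \left(- \frac{4}{-4} + \frac{2 \frac{1}{\left(-2\right) 2 \cdot 5}}{-2}\right) \left(-39\right) = \left(\left(-4\right) \left(- \frac{1}{4}\right) + \frac{2}{\left(-4\right) 5} \left(- \frac{1}{2}\right)\right) \left(-39\right) = \left(1 + \frac{2}{-20} \left(- \frac{1}{2}\right)\right) \left(-39\right) = \left(1 + 2 \left(- \frac{1}{20}\right) \left(- \frac{1}{2}\right)\right) \left(-39\right) = \left(1 - - \frac{1}{20}\right) \left(-39\right) = \left(1 + \frac{1}{20}\right) \left(-39\right) = \frac{21}{20} \left(-39\right) = - \frac{819}{20}$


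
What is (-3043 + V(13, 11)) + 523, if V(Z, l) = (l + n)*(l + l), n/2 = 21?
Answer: -1354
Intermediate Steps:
n = 42 (n = 2*21 = 42)
V(Z, l) = 2*l*(42 + l) (V(Z, l) = (l + 42)*(l + l) = (42 + l)*(2*l) = 2*l*(42 + l))
(-3043 + V(13, 11)) + 523 = (-3043 + 2*11*(42 + 11)) + 523 = (-3043 + 2*11*53) + 523 = (-3043 + 1166) + 523 = -1877 + 523 = -1354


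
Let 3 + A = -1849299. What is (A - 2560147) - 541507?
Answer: -4950956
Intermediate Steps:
A = -1849302 (A = -3 - 1849299 = -1849302)
(A - 2560147) - 541507 = (-1849302 - 2560147) - 541507 = -4409449 - 541507 = -4950956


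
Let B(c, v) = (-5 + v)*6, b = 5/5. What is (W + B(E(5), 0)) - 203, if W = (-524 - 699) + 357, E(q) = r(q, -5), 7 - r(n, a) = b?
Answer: -1099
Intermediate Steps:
b = 1 (b = 5*(⅕) = 1)
r(n, a) = 6 (r(n, a) = 7 - 1*1 = 7 - 1 = 6)
E(q) = 6
B(c, v) = -30 + 6*v
W = -866 (W = -1223 + 357 = -866)
(W + B(E(5), 0)) - 203 = (-866 + (-30 + 6*0)) - 203 = (-866 + (-30 + 0)) - 203 = (-866 - 30) - 203 = -896 - 203 = -1099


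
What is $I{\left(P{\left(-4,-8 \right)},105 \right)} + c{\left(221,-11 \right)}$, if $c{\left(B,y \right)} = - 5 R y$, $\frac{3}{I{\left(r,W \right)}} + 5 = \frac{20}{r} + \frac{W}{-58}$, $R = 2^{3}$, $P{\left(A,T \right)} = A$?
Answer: $\frac{301226}{685} \approx 439.75$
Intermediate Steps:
$R = 8$
$I{\left(r,W \right)} = \frac{3}{-5 + \frac{20}{r} - \frac{W}{58}}$ ($I{\left(r,W \right)} = \frac{3}{-5 + \left(\frac{20}{r} + \frac{W}{-58}\right)} = \frac{3}{-5 + \left(\frac{20}{r} + W \left(- \frac{1}{58}\right)\right)} = \frac{3}{-5 - \left(- \frac{20}{r} + \frac{W}{58}\right)} = \frac{3}{-5 + \frac{20}{r} - \frac{W}{58}}$)
$c{\left(B,y \right)} = - 40 y$ ($c{\left(B,y \right)} = \left(-5\right) 8 y = - 40 y$)
$I{\left(P{\left(-4,-8 \right)},105 \right)} + c{\left(221,-11 \right)} = \left(-174\right) \left(-4\right) \frac{1}{-1160 + 290 \left(-4\right) + 105 \left(-4\right)} - -440 = \left(-174\right) \left(-4\right) \frac{1}{-1160 - 1160 - 420} + 440 = \left(-174\right) \left(-4\right) \frac{1}{-2740} + 440 = \left(-174\right) \left(-4\right) \left(- \frac{1}{2740}\right) + 440 = - \frac{174}{685} + 440 = \frac{301226}{685}$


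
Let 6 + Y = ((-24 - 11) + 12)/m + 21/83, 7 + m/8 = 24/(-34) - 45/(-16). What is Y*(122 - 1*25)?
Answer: -55288157/110473 ≈ -500.47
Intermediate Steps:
m = -1331/34 (m = -56 + 8*(24/(-34) - 45/(-16)) = -56 + 8*(24*(-1/34) - 45*(-1/16)) = -56 + 8*(-12/17 + 45/16) = -56 + 8*(573/272) = -56 + 573/34 = -1331/34 ≈ -39.147)
Y = -569981/110473 (Y = -6 + (((-24 - 11) + 12)/(-1331/34) + 21/83) = -6 + ((-35 + 12)*(-34/1331) + 21*(1/83)) = -6 + (-23*(-34/1331) + 21/83) = -6 + (782/1331 + 21/83) = -6 + 92857/110473 = -569981/110473 ≈ -5.1595)
Y*(122 - 1*25) = -569981*(122 - 1*25)/110473 = -569981*(122 - 25)/110473 = -569981/110473*97 = -55288157/110473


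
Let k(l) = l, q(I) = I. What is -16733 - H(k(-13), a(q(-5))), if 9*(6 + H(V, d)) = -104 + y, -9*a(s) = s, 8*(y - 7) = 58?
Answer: -601813/36 ≈ -16717.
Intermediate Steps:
y = 57/4 (y = 7 + (⅛)*58 = 7 + 29/4 = 57/4 ≈ 14.250)
a(s) = -s/9
H(V, d) = -575/36 (H(V, d) = -6 + (-104 + 57/4)/9 = -6 + (⅑)*(-359/4) = -6 - 359/36 = -575/36)
-16733 - H(k(-13), a(q(-5))) = -16733 - 1*(-575/36) = -16733 + 575/36 = -601813/36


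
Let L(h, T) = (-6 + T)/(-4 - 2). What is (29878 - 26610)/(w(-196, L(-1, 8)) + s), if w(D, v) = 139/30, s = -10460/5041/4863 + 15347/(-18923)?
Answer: 101743514627880/118987702343 ≈ 855.08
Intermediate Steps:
L(h, T) = 1 - T/6 (L(h, T) = (-6 + T)/(-6) = (-6 + T)*(-⅙) = 1 - T/6)
s = -2526309869/3113326641 (s = -10460*1/5041*(1/4863) + 15347*(-1/18923) = -10460/5041*1/4863 - 103/127 = -10460/24514383 - 103/127 = -2526309869/3113326641 ≈ -0.81145)
w(D, v) = 139/30 (w(D, v) = 139*(1/30) = 139/30)
(29878 - 26610)/(w(-196, L(-1, 8)) + s) = (29878 - 26610)/(139/30 - 2526309869/3113326641) = 3268/(118987702343/31133266410) = 3268*(31133266410/118987702343) = 101743514627880/118987702343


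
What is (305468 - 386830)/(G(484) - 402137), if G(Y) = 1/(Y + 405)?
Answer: 36165409/178749896 ≈ 0.20232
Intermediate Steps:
G(Y) = 1/(405 + Y)
(305468 - 386830)/(G(484) - 402137) = (305468 - 386830)/(1/(405 + 484) - 402137) = -81362/(1/889 - 402137) = -81362/(-357499792/889) = -81362*(-889/357499792) = 36165409/178749896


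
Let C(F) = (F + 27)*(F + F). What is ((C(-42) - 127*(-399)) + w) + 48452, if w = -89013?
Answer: 11372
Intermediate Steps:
C(F) = 2*F*(27 + F) (C(F) = (27 + F)*(2*F) = 2*F*(27 + F))
((C(-42) - 127*(-399)) + w) + 48452 = ((2*(-42)*(27 - 42) - 127*(-399)) - 89013) + 48452 = ((2*(-42)*(-15) + 50673) - 89013) + 48452 = ((1260 + 50673) - 89013) + 48452 = (51933 - 89013) + 48452 = -37080 + 48452 = 11372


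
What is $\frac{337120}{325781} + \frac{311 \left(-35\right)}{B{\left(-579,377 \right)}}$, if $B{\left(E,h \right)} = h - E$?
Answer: $- \frac{3223839465}{311446636} \approx -10.351$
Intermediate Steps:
$\frac{337120}{325781} + \frac{311 \left(-35\right)}{B{\left(-579,377 \right)}} = \frac{337120}{325781} + \frac{311 \left(-35\right)}{377 - -579} = 337120 \cdot \frac{1}{325781} - \frac{10885}{377 + 579} = \frac{337120}{325781} - \frac{10885}{956} = - \frac{3223839465}{311446636}$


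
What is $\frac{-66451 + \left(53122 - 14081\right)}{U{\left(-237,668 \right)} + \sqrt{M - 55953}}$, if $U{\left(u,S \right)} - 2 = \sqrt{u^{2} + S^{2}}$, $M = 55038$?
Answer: $- \frac{27410}{2 + \sqrt{502393} + i \sqrt{915}} \approx -38.493 + 1.6381 i$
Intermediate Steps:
$U{\left(u,S \right)} = 2 + \sqrt{S^{2} + u^{2}}$ ($U{\left(u,S \right)} = 2 + \sqrt{u^{2} + S^{2}} = 2 + \sqrt{S^{2} + u^{2}}$)
$\frac{-66451 + \left(53122 - 14081\right)}{U{\left(-237,668 \right)} + \sqrt{M - 55953}} = \frac{-66451 + \left(53122 - 14081\right)}{\left(2 + \sqrt{668^{2} + \left(-237\right)^{2}}\right) + \sqrt{55038 - 55953}} = \frac{-66451 + \left(53122 - 14081\right)}{\left(2 + \sqrt{446224 + 56169}\right) + \sqrt{-915}} = \frac{-66451 + 39041}{\left(2 + \sqrt{502393}\right) + i \sqrt{915}} = - \frac{27410}{2 + \sqrt{502393} + i \sqrt{915}}$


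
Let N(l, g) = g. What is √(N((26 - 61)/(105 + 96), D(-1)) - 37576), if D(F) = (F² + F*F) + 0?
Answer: I*√37574 ≈ 193.84*I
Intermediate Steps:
D(F) = 2*F² (D(F) = (F² + F²) + 0 = 2*F² + 0 = 2*F²)
√(N((26 - 61)/(105 + 96), D(-1)) - 37576) = √(2*(-1)² - 37576) = √(2*1 - 37576) = √(2 - 37576) = √(-37574) = I*√37574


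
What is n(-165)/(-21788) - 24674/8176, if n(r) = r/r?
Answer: -920557/305032 ≈ -3.0179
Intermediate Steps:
n(r) = 1
n(-165)/(-21788) - 24674/8176 = 1/(-21788) - 24674/8176 = 1*(-1/21788) - 24674*1/8176 = -1/21788 - 169/56 = -920557/305032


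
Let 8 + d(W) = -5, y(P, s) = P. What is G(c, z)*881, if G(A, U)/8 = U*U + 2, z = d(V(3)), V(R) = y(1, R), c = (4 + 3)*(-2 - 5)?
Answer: 1205208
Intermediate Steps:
c = -49 (c = 7*(-7) = -49)
V(R) = 1
d(W) = -13 (d(W) = -8 - 5 = -13)
z = -13
G(A, U) = 16 + 8*U² (G(A, U) = 8*(U*U + 2) = 8*(U² + 2) = 8*(2 + U²) = 16 + 8*U²)
G(c, z)*881 = (16 + 8*(-13)²)*881 = (16 + 8*169)*881 = (16 + 1352)*881 = 1368*881 = 1205208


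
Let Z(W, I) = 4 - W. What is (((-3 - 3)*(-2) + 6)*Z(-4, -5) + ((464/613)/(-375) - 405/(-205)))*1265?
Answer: 348073061303/1884975 ≈ 1.8466e+5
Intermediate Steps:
(((-3 - 3)*(-2) + 6)*Z(-4, -5) + ((464/613)/(-375) - 405/(-205)))*1265 = (((-3 - 3)*(-2) + 6)*(4 - 1*(-4)) + ((464/613)/(-375) - 405/(-205)))*1265 = ((-6*(-2) + 6)*(4 + 4) + ((464*(1/613))*(-1/375) - 405*(-1/205)))*1265 = ((12 + 6)*8 + ((464/613)*(-1/375) + 81/41))*1265 = (18*8 + (-464/229875 + 81/41))*1265 = (144 + 18600851/9424875)*1265 = (1375782851/9424875)*1265 = 348073061303/1884975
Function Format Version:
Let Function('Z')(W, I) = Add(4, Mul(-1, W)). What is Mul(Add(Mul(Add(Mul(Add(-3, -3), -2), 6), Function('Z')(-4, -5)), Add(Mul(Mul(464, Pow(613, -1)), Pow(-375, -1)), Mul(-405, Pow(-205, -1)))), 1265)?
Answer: Rational(348073061303, 1884975) ≈ 1.8466e+5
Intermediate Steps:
Mul(Add(Mul(Add(Mul(Add(-3, -3), -2), 6), Function('Z')(-4, -5)), Add(Mul(Mul(464, Pow(613, -1)), Pow(-375, -1)), Mul(-405, Pow(-205, -1)))), 1265) = Mul(Add(Mul(Add(Mul(Add(-3, -3), -2), 6), Add(4, Mul(-1, -4))), Add(Mul(Mul(464, Pow(613, -1)), Pow(-375, -1)), Mul(-405, Pow(-205, -1)))), 1265) = Mul(Add(Mul(Add(Mul(-6, -2), 6), Add(4, 4)), Add(Mul(Mul(464, Rational(1, 613)), Rational(-1, 375)), Mul(-405, Rational(-1, 205)))), 1265) = Mul(Add(Mul(Add(12, 6), 8), Add(Mul(Rational(464, 613), Rational(-1, 375)), Rational(81, 41))), 1265) = Mul(Add(Mul(18, 8), Add(Rational(-464, 229875), Rational(81, 41))), 1265) = Mul(Add(144, Rational(18600851, 9424875)), 1265) = Mul(Rational(1375782851, 9424875), 1265) = Rational(348073061303, 1884975)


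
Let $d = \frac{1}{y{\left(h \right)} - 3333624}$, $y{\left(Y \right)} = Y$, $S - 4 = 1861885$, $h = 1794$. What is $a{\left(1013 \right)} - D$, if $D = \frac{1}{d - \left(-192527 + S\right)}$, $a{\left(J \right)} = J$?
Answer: $\frac{5634336790894823}{5562030392461} \approx 1013.0$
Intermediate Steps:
$S = 1861889$ ($S = 4 + 1861885 = 1861889$)
$d = - \frac{1}{3331830}$ ($d = \frac{1}{1794 - 3333624} = \frac{1}{-3331830} = - \frac{1}{3331830} \approx -3.0014 \cdot 10^{-7}$)
$D = - \frac{3331830}{5562030392461}$ ($D = \frac{1}{- \frac{1}{3331830} + \left(\left(767 - -191760\right) - 1861889\right)} = \frac{1}{- \frac{1}{3331830} + \left(\left(767 + 191760\right) - 1861889\right)} = \frac{1}{- \frac{1}{3331830} + \left(192527 - 1861889\right)} = \frac{1}{- \frac{1}{3331830} - 1669362} = \frac{1}{- \frac{5562030392461}{3331830}} = - \frac{3331830}{5562030392461} \approx -5.9903 \cdot 10^{-7}$)
$a{\left(1013 \right)} - D = 1013 - - \frac{3331830}{5562030392461} = 1013 + \frac{3331830}{5562030392461} = \frac{5634336790894823}{5562030392461}$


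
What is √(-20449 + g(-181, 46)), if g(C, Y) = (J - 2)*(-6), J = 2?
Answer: 143*I ≈ 143.0*I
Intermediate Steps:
g(C, Y) = 0 (g(C, Y) = (2 - 2)*(-6) = 0*(-6) = 0)
√(-20449 + g(-181, 46)) = √(-20449 + 0) = √(-20449) = 143*I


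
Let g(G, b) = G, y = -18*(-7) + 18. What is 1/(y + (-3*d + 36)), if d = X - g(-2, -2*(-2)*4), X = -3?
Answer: 1/183 ≈ 0.0054645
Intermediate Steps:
y = 144 (y = 126 + 18 = 144)
d = -1 (d = -3 - 1*(-2) = -3 + 2 = -1)
1/(y + (-3*d + 36)) = 1/(144 + (-3*(-1) + 36)) = 1/(144 + (3 + 36)) = 1/(144 + 39) = 1/183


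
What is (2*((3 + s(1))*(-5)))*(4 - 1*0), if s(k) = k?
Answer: -160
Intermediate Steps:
(2*((3 + s(1))*(-5)))*(4 - 1*0) = (2*((3 + 1)*(-5)))*(4 - 1*0) = (2*(4*(-5)))*(4 + 0) = (2*(-20))*4 = -40*4 = -160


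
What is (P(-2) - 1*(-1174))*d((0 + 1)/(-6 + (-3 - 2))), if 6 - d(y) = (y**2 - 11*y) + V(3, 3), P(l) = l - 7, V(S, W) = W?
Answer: 280765/121 ≈ 2320.4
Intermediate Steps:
P(l) = -7 + l
d(y) = 3 - y**2 + 11*y (d(y) = 6 - ((y**2 - 11*y) + 3) = 6 - (3 + y**2 - 11*y) = 6 + (-3 - y**2 + 11*y) = 3 - y**2 + 11*y)
(P(-2) - 1*(-1174))*d((0 + 1)/(-6 + (-3 - 2))) = ((-7 - 2) - 1*(-1174))*(3 - ((0 + 1)/(-6 + (-3 - 2)))**2 + 11*((0 + 1)/(-6 + (-3 - 2)))) = (-9 + 1174)*(3 - (1/(-6 - 5))**2 + 11*(1/(-6 - 5))) = 1165*(3 - (1/(-11))**2 + 11*(1/(-11))) = 1165*(3 - (1*(-1/11))**2 + 11*(1*(-1/11))) = 1165*(3 - (-1/11)**2 + 11*(-1/11)) = 1165*(3 - 1*1/121 - 1) = 1165*(3 - 1/121 - 1) = 1165*(241/121) = 280765/121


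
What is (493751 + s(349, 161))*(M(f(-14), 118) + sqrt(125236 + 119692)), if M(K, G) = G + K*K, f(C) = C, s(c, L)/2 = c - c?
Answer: 155037814 + 3950008*sqrt(3827) ≈ 3.9940e+8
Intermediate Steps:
s(c, L) = 0 (s(c, L) = 2*(c - c) = 2*0 = 0)
M(K, G) = G + K**2
(493751 + s(349, 161))*(M(f(-14), 118) + sqrt(125236 + 119692)) = (493751 + 0)*((118 + (-14)**2) + sqrt(125236 + 119692)) = 493751*((118 + 196) + sqrt(244928)) = 493751*(314 + 8*sqrt(3827)) = 155037814 + 3950008*sqrt(3827)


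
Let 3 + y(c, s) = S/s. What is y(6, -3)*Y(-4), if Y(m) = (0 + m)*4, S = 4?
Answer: 208/3 ≈ 69.333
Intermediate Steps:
Y(m) = 4*m (Y(m) = m*4 = 4*m)
y(c, s) = -3 + 4/s
y(6, -3)*Y(-4) = (-3 + 4/(-3))*(4*(-4)) = (-3 + 4*(-⅓))*(-16) = (-3 - 4/3)*(-16) = -13/3*(-16) = 208/3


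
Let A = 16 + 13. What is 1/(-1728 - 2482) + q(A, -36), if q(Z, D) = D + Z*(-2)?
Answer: -395741/4210 ≈ -94.000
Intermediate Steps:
A = 29
q(Z, D) = D - 2*Z
1/(-1728 - 2482) + q(A, -36) = 1/(-1728 - 2482) + (-36 - 2*29) = 1/(-4210) + (-36 - 58) = -1/4210 - 94 = -395741/4210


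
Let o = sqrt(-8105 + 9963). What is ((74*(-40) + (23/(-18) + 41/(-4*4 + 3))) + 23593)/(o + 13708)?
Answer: 16542420295/10992583251 - 4827085*sqrt(1858)/43970333004 ≈ 1.5001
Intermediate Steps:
o = sqrt(1858) ≈ 43.104
((74*(-40) + (23/(-18) + 41/(-4*4 + 3))) + 23593)/(o + 13708) = ((74*(-40) + (23/(-18) + 41/(-4*4 + 3))) + 23593)/(sqrt(1858) + 13708) = ((-2960 + (23*(-1/18) + 41/(-16 + 3))) + 23593)/(13708 + sqrt(1858)) = ((-2960 + (-23/18 + 41/(-13))) + 23593)/(13708 + sqrt(1858)) = ((-2960 + (-23/18 + 41*(-1/13))) + 23593)/(13708 + sqrt(1858)) = ((-2960 + (-23/18 - 41/13)) + 23593)/(13708 + sqrt(1858)) = ((-2960 - 1037/234) + 23593)/(13708 + sqrt(1858)) = (-693677/234 + 23593)/(13708 + sqrt(1858)) = 4827085/(234*(13708 + sqrt(1858)))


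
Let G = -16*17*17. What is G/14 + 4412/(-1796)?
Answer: -1045809/3143 ≈ -332.74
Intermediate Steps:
G = -4624 (G = -272*17 = -4624)
G/14 + 4412/(-1796) = -4624/14 + 4412/(-1796) = -4624*1/14 + 4412*(-1/1796) = -2312/7 - 1103/449 = -1045809/3143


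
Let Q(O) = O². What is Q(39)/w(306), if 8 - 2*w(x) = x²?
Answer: -1521/46814 ≈ -0.032490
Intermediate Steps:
w(x) = 4 - x²/2
Q(39)/w(306) = 39²/(4 - ½*306²) = 1521/(4 - ½*93636) = 1521/(4 - 46818) = 1521/(-46814) = 1521*(-1/46814) = -1521/46814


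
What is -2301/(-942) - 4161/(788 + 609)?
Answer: -235055/438658 ≈ -0.53585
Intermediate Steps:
-2301/(-942) - 4161/(788 + 609) = -2301*(-1/942) - 4161/1397 = 767/314 - 4161*1/1397 = 767/314 - 4161/1397 = -235055/438658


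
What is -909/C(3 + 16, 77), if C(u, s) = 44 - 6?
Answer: -909/38 ≈ -23.921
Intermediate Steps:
C(u, s) = 38
-909/C(3 + 16, 77) = -909/38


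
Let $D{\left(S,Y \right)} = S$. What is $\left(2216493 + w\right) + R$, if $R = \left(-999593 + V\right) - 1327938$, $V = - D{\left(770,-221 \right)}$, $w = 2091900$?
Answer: $1980092$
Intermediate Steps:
$V = -770$ ($V = \left(-1\right) 770 = -770$)
$R = -2328301$ ($R = \left(-999593 - 770\right) - 1327938 = -1000363 - 1327938 = -2328301$)
$\left(2216493 + w\right) + R = \left(2216493 + 2091900\right) - 2328301 = 4308393 - 2328301 = 1980092$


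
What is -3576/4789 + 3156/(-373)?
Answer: -16447932/1786297 ≈ -9.2078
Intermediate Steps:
-3576/4789 + 3156/(-373) = -3576*1/4789 + 3156*(-1/373) = -3576/4789 - 3156/373 = -16447932/1786297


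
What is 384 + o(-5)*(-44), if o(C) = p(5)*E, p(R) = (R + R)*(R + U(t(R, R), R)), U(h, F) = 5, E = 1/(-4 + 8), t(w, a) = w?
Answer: -716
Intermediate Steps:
E = 1/4 ≈ 0.25000
p(R) = 2*R*(5 + R) (p(R) = (R + R)*(R + 5) = (2*R)*(5 + R) = 2*R*(5 + R))
o(C) = 25 (o(C) = (2*5*(5 + 5))*(1/4) = (2*5*10)*(1/4) = 100*(1/4) = 25)
384 + o(-5)*(-44) = 384 + 25*(-44) = 384 - 1100 = -716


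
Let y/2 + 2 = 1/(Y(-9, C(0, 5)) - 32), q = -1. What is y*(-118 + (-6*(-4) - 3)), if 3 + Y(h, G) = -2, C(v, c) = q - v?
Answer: 14550/37 ≈ 393.24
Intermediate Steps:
C(v, c) = -1 - v
Y(h, G) = -5 (Y(h, G) = -3 - 2 = -5)
y = -150/37 (y = -4 + 2/(-5 - 32) = -4 + 2/(-37) = -4 + 2*(-1/37) = -4 - 2/37 = -150/37 ≈ -4.0541)
y*(-118 + (-6*(-4) - 3)) = -150*(-118 + (-6*(-4) - 3))/37 = -150*(-118 + (24 - 3))/37 = -150*(-118 + 21)/37 = -150/37*(-97) = 14550/37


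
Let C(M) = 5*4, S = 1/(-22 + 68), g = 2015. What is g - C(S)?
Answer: 1995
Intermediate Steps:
S = 1/46 ≈ 0.021739
C(M) = 20
g - C(S) = 2015 - 1*20 = 2015 - 20 = 1995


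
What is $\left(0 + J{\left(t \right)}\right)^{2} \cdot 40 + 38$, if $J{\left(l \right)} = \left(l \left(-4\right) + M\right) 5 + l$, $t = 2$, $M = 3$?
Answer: $21198$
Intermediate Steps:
$J{\left(l \right)} = 15 - 19 l$ ($J{\left(l \right)} = \left(l \left(-4\right) + 3\right) 5 + l = \left(- 4 l + 3\right) 5 + l = \left(3 - 4 l\right) 5 + l = \left(15 - 20 l\right) + l = 15 - 19 l$)
$\left(0 + J{\left(t \right)}\right)^{2} \cdot 40 + 38 = \left(0 + \left(15 - 38\right)\right)^{2} \cdot 40 + 38 = \left(0 - 23\right)^{2} \cdot 40 + 38 = \left(-23\right)^{2} \cdot 40 + 38 = 529 \cdot 40 + 38 = 21160 + 38 = 21198$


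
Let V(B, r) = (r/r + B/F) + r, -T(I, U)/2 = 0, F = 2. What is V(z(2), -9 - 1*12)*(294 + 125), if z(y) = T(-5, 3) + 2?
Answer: -7961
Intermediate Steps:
T(I, U) = 0 (T(I, U) = -2*0 = 0)
z(y) = 2 (z(y) = 0 + 2 = 2)
V(B, r) = 1 + r + B/2 (V(B, r) = (r/r + B/2) + r = (1 + B*(½)) + r = (1 + B/2) + r = 1 + r + B/2)
V(z(2), -9 - 1*12)*(294 + 125) = (1 + (-9 - 1*12) + (½)*2)*(294 + 125) = (1 + (-9 - 12) + 1)*419 = (1 - 21 + 1)*419 = -19*419 = -7961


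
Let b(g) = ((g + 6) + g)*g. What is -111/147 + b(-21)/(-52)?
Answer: -9742/637 ≈ -15.294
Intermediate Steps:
b(g) = g*(6 + 2*g) (b(g) = ((6 + g) + g)*g = (6 + 2*g)*g = g*(6 + 2*g))
-111/147 + b(-21)/(-52) = -111/147 + (2*(-21)*(3 - 21))/(-52) = -111*1/147 + (2*(-21)*(-18))*(-1/52) = -37/49 + 756*(-1/52) = -37/49 - 189/13 = -9742/637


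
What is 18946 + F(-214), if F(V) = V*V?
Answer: 64742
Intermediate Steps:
F(V) = V²
18946 + F(-214) = 18946 + (-214)² = 18946 + 45796 = 64742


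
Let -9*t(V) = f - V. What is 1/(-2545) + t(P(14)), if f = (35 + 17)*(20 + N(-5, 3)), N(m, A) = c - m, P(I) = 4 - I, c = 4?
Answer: -1287773/7635 ≈ -168.67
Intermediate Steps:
N(m, A) = 4 - m
f = 1508 (f = (35 + 17)*(20 + (4 - 1*(-5))) = 52*(20 + (4 + 5)) = 52*(20 + 9) = 52*29 = 1508)
t(V) = -1508/9 + V/9 (t(V) = -(1508 - V)/9 = -1508/9 + V/9)
1/(-2545) + t(P(14)) = 1/(-2545) + (-1508/9 + (4 - 1*14)/9) = -1/2545 + (-1508/9 + (4 - 14)/9) = -1/2545 + (-1508/9 + (⅑)*(-10)) = -1/2545 + (-1508/9 - 10/9) = -1/2545 - 506/3 = -1287773/7635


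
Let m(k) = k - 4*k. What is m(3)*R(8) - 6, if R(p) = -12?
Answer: 102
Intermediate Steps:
m(k) = -3*k
m(3)*R(8) - 6 = -3*3*(-12) - 6 = -9*(-12) - 6 = 108 - 6 = 102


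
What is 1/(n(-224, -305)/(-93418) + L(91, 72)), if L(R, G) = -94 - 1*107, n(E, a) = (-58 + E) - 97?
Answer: -93418/18776639 ≈ -0.0049752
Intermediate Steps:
n(E, a) = -155 + E
L(R, G) = -201 (L(R, G) = -94 - 107 = -201)
1/(n(-224, -305)/(-93418) + L(91, 72)) = 1/((-155 - 224)/(-93418) - 201) = 1/(-379*(-1/93418) - 201) = 1/(379/93418 - 201) = 1/(-18776639/93418) = -93418/18776639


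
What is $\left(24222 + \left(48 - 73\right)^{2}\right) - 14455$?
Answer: $10392$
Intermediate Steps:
$\left(24222 + \left(48 - 73\right)^{2}\right) - 14455 = \left(24222 + \left(-25\right)^{2}\right) - 14455 = \left(24222 + 625\right) - 14455 = 24847 - 14455 = 10392$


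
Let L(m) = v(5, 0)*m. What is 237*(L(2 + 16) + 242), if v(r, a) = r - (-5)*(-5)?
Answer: -27966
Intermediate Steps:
v(r, a) = -25 + r (v(r, a) = r - 1*25 = r - 25 = -25 + r)
L(m) = -20*m (L(m) = (-25 + 5)*m = -20*m)
237*(L(2 + 16) + 242) = 237*(-20*(2 + 16) + 242) = 237*(-20*18 + 242) = 237*(-360 + 242) = 237*(-118) = -27966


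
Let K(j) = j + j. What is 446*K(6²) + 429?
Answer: 32541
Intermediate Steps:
K(j) = 2*j
446*K(6²) + 429 = 446*(2*6²) + 429 = 446*(2*36) + 429 = 446*72 + 429 = 32112 + 429 = 32541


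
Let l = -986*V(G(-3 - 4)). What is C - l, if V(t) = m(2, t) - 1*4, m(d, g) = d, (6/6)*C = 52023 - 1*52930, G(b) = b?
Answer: -2879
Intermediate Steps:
C = -907 (C = 52023 - 1*52930 = 52023 - 52930 = -907)
V(t) = -2 (V(t) = 2 - 1*4 = 2 - 4 = -2)
l = 1972 (l = -986*(-2) = 1972)
C - l = -907 - 1*1972 = -907 - 1972 = -2879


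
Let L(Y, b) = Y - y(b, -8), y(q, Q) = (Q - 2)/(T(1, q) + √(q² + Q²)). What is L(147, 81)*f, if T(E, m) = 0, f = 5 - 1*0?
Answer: 735 + 2*√265/53 ≈ 735.61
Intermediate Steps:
f = 5 (f = 5 + 0 = 5)
y(q, Q) = (-2 + Q)/√(Q² + q²) (y(q, Q) = (Q - 2)/(0 + √(q² + Q²)) = (-2 + Q)/(0 + √(Q² + q²)) = (-2 + Q)/(√(Q² + q²)) = (-2 + Q)/√(Q² + q²))
L(Y, b) = Y + 10/√(64 + b²) (L(Y, b) = Y - (-2 - 8)/√((-8)² + b²) = Y - (-10)/√(64 + b²) = Y + 10/√(64 + b²))
L(147, 81)*f = (147 + 10/√(64 + 81²))*5 = (147 + 10/√(64 + 6561))*5 = (147 + 10/√6625)*5 = (147 + 10*(√265/1325))*5 = (147 + 2*√265/265)*5 = 735 + 2*√265/53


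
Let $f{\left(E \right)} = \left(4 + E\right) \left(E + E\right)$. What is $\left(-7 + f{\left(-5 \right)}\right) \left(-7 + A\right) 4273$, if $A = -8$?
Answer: $-192285$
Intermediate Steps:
$f{\left(E \right)} = 2 E \left(4 + E\right)$ ($f{\left(E \right)} = \left(4 + E\right) 2 E = 2 E \left(4 + E\right)$)
$\left(-7 + f{\left(-5 \right)}\right) \left(-7 + A\right) 4273 = \left(-7 + 2 \left(-5\right) \left(4 - 5\right)\right) \left(-7 - 8\right) 4273 = \left(-7 + 2 \left(-5\right) \left(-1\right)\right) \left(-15\right) 4273 = \left(-7 + 10\right) \left(-15\right) 4273 = 3 \left(-15\right) 4273 = \left(-45\right) 4273 = -192285$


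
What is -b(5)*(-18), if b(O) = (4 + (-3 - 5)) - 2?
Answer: -108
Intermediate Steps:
b(O) = -6 (b(O) = (4 - 8) - 2 = -4 - 2 = -6)
-b(5)*(-18) = -1*(-6)*(-18) = 6*(-18) = -108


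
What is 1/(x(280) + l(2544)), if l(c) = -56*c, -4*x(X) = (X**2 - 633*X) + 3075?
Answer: -4/474091 ≈ -8.4372e-6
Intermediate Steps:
x(X) = -3075/4 - X**2/4 + 633*X/4 (x(X) = -((X**2 - 633*X) + 3075)/4 = -(3075 + X**2 - 633*X)/4 = -3075/4 - X**2/4 + 633*X/4)
1/(x(280) + l(2544)) = 1/((-3075/4 - 1/4*280**2 + (633/4)*280) - 56*2544) = 1/((-3075/4 - 1/4*78400 + 44310) - 142464) = 1/((-3075/4 - 19600 + 44310) - 142464) = 1/(95765/4 - 142464) = 1/(-474091/4) = -4/474091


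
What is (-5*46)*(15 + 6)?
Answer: -4830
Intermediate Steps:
(-5*46)*(15 + 6) = -230*21 = -4830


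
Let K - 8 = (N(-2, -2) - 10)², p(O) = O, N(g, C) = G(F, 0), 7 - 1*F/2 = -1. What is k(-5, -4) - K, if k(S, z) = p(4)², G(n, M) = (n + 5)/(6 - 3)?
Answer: -1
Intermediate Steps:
F = 16 (F = 14 - 2*(-1) = 14 + 2 = 16)
G(n, M) = 5/3 + n/3 (G(n, M) = (5 + n)/3 = (5 + n)*(⅓) = 5/3 + n/3)
N(g, C) = 7 (N(g, C) = 5/3 + (⅓)*16 = 5/3 + 16/3 = 7)
k(S, z) = 16 (k(S, z) = 4² = 16)
K = 17 (K = 8 + (7 - 10)² = 8 + (-3)² = 8 + 9 = 17)
k(-5, -4) - K = 16 - 1*17 = 16 - 17 = -1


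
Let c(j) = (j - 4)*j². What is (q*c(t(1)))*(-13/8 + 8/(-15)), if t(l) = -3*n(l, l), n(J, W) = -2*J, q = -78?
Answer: 60606/5 ≈ 12121.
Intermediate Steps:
t(l) = 6*l (t(l) = -(-6)*l = 6*l)
c(j) = j²*(-4 + j) (c(j) = (-4 + j)*j² = j²*(-4 + j))
(q*c(t(1)))*(-13/8 + 8/(-15)) = (-78*(6*1)²*(-4 + 6*1))*(-13/8 + 8/(-15)) = (-78*6²*(-4 + 6))*(-13*⅛ + 8*(-1/15)) = (-2808*2)*(-13/8 - 8/15) = -78*72*(-259/120) = -5616*(-259/120) = 60606/5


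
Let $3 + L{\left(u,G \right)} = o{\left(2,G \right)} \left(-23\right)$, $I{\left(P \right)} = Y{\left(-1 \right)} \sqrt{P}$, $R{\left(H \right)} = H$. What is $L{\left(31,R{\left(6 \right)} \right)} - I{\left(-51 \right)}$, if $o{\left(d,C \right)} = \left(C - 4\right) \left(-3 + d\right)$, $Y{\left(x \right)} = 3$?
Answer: $43 - 3 i \sqrt{51} \approx 43.0 - 21.424 i$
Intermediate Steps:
$o{\left(d,C \right)} = \left(-4 + C\right) \left(-3 + d\right)$
$I{\left(P \right)} = 3 \sqrt{P}$
$L{\left(u,G \right)} = -95 + 23 G$ ($L{\left(u,G \right)} = -3 + \left(12 - 8 - 3 G + G 2\right) \left(-23\right) = -3 + \left(12 - 8 - 3 G + 2 G\right) \left(-23\right) = -3 + \left(4 - G\right) \left(-23\right) = -3 + \left(-92 + 23 G\right) = -95 + 23 G$)
$L{\left(31,R{\left(6 \right)} \right)} - I{\left(-51 \right)} = \left(-95 + 23 \cdot 6\right) - 3 \sqrt{-51} = \left(-95 + 138\right) - 3 i \sqrt{51} = 43 - 3 i \sqrt{51}$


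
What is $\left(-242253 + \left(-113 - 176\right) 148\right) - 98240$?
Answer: $-383265$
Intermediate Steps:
$\left(-242253 + \left(-113 - 176\right) 148\right) - 98240 = \left(-242253 - 42772\right) - 98240 = -285025 - 98240 = -383265$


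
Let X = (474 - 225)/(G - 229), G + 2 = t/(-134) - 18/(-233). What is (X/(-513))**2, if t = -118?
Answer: 1678872178369/377110394420549904 ≈ 4.4519e-6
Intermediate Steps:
G = -16269/15611 (G = -2 + (-118/(-134) - 18/(-233)) = -2 + (-118*(-1/134) - 18*(-1/233)) = -2 + (59/67 + 18/233) = -2 + 14953/15611 = -16269/15611 ≈ -1.0422)
X = -3887139/3591188 (X = (474 - 225)/(-16269/15611 - 229) = 249/(-3591188/15611) = 249*(-15611/3591188) = -3887139/3591188 ≈ -1.0824)
(X/(-513))**2 = (-3887139/3591188/(-513))**2 = (-3887139/3591188*(-1/513))**2 = (1295713/614093148)**2 = 1678872178369/377110394420549904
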